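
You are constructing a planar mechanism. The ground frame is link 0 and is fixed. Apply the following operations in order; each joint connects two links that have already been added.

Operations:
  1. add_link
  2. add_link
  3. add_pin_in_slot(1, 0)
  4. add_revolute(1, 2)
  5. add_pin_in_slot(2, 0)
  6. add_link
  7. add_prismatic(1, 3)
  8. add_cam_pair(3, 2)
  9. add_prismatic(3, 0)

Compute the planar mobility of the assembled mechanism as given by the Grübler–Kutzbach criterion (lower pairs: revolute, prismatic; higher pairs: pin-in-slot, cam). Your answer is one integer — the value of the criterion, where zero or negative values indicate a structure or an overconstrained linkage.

link 0 = ground. State L|J1|J2 = 1|0|0
+link1  2|0|0
+link2  3|0|0
PS(1,0) f=2→J2  3|0|1
R(1,2) f=1→J1  3|1|1
PS(2,0) f=2→J2  3|1|2
+link3  4|1|2
P(1,3) f=1→J1  4|2|2
C(3,2) f=2→J2  4|2|3
P(3,0) f=1→J1  4|3|3
M = 3(4−1)−2·3−3 = 9−6−3 = 0

M = 0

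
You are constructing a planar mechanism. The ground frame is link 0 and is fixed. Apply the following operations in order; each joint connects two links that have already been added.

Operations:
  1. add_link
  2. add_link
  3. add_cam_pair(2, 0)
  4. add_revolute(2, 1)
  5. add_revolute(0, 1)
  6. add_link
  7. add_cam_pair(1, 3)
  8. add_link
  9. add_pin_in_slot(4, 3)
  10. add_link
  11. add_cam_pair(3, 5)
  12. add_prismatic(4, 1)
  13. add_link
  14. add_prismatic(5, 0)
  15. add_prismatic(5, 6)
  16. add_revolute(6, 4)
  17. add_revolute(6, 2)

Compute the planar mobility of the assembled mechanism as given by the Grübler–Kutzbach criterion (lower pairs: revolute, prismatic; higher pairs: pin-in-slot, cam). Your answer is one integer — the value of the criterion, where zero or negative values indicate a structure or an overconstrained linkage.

M = 0

link 0 = ground. State L|J1|J2 = 1|0|0
+link1  2|0|0
+link2  3|0|0
C(2,0) f=2→J2  3|0|1
R(2,1) f=1→J1  3|1|1
R(0,1) f=1→J1  3|2|1
+link3  4|2|1
C(1,3) f=2→J2  4|2|2
+link4  5|2|2
PS(4,3) f=2→J2  5|2|3
+link5  6|2|3
C(3,5) f=2→J2  6|2|4
P(4,1) f=1→J1  6|3|4
+link6  7|3|4
P(5,0) f=1→J1  7|4|4
P(5,6) f=1→J1  7|5|4
R(6,4) f=1→J1  7|6|4
R(6,2) f=1→J1  7|7|4
M = 3(7−1)−2·7−4 = 18−14−4 = 0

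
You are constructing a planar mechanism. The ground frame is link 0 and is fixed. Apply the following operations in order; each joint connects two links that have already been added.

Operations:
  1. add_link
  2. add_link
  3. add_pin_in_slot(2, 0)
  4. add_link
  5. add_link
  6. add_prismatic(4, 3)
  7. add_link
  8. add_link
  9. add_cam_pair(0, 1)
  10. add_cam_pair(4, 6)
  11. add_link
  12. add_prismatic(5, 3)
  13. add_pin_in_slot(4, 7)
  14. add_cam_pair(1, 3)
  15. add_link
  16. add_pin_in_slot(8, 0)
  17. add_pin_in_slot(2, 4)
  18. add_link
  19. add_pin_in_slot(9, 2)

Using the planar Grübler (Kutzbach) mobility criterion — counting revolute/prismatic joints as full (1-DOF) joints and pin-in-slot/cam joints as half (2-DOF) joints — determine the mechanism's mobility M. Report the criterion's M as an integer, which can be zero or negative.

L=1 J1=0 J2=0
add link → L=2 J1=0 J2=0
add link → L=3 J1=0 J2=0
PS@2,0 dof=2 J2 → L=3 J1=0 J2=1
add link → L=4 J1=0 J2=1
add link → L=5 J1=0 J2=1
P@4,3 dof=1 J1 → L=5 J1=1 J2=1
add link → L=6 J1=1 J2=1
add link → L=7 J1=1 J2=1
C@0,1 dof=2 J2 → L=7 J1=1 J2=2
C@4,6 dof=2 J2 → L=7 J1=1 J2=3
add link → L=8 J1=1 J2=3
P@5,3 dof=1 J1 → L=8 J1=2 J2=3
PS@4,7 dof=2 J2 → L=8 J1=2 J2=4
C@1,3 dof=2 J2 → L=8 J1=2 J2=5
add link → L=9 J1=2 J2=5
PS@8,0 dof=2 J2 → L=9 J1=2 J2=6
PS@2,4 dof=2 J2 → L=9 J1=2 J2=7
add link → L=10 J1=2 J2=7
PS@9,2 dof=2 J2 → L=10 J1=2 J2=8
M=3(L−1)−2J1−J2=3·9−2·2−8=15

M = 15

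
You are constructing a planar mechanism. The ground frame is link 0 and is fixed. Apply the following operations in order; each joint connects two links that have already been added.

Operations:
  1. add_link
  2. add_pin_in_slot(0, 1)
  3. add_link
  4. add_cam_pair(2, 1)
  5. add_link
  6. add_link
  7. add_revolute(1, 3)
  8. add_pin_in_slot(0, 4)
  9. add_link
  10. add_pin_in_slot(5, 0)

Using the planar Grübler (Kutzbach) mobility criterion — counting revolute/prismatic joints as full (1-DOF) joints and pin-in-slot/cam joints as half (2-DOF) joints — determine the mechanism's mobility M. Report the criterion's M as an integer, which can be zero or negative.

link 0 = ground. State L|J1|J2 = 1|0|0
+link1  2|0|0
PS(0,1) f=2→J2  2|0|1
+link2  3|0|1
C(2,1) f=2→J2  3|0|2
+link3  4|0|2
+link4  5|0|2
R(1,3) f=1→J1  5|1|2
PS(0,4) f=2→J2  5|1|3
+link5  6|1|3
PS(5,0) f=2→J2  6|1|4
M = 3(6−1)−2·1−4 = 15−2−4 = 9

M = 9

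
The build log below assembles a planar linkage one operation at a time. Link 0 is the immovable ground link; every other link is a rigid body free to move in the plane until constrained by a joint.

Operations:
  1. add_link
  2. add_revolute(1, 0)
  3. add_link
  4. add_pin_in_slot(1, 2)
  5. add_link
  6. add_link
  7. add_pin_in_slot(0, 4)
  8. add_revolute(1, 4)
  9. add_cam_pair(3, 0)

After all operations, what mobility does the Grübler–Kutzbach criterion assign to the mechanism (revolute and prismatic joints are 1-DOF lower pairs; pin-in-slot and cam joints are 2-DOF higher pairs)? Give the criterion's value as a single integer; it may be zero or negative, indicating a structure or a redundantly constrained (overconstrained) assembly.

link 0 = ground. State L|J1|J2 = 1|0|0
+link1  2|0|0
R(1,0) f=1→J1  2|1|0
+link2  3|1|0
PS(1,2) f=2→J2  3|1|1
+link3  4|1|1
+link4  5|1|1
PS(0,4) f=2→J2  5|1|2
R(1,4) f=1→J1  5|2|2
C(3,0) f=2→J2  5|2|3
M = 3(5−1)−2·2−3 = 12−4−3 = 5

M = 5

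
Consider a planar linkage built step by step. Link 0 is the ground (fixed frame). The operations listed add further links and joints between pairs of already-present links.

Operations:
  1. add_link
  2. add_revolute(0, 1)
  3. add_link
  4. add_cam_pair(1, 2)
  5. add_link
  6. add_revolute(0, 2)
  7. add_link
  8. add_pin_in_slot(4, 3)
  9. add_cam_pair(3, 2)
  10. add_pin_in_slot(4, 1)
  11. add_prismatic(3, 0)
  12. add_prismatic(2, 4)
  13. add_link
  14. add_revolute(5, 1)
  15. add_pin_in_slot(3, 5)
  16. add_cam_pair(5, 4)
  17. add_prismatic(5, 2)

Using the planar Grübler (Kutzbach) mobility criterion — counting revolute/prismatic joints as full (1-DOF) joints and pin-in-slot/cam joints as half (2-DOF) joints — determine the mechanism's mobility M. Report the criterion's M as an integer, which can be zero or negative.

(L,J1,J2)=(1,0,0); link0 fixed
link1: (2,0,0)
R 0-1 [J1]: (2,1,0)
link2: (3,1,0)
C 1-2 [J2]: (3,1,1)
link3: (4,1,1)
R 0-2 [J1]: (4,2,1)
link4: (5,2,1)
PS 4-3 [J2]: (5,2,2)
C 3-2 [J2]: (5,2,3)
PS 4-1 [J2]: (5,2,4)
P 3-0 [J1]: (5,3,4)
P 2-4 [J1]: (5,4,4)
link5: (6,4,4)
R 5-1 [J1]: (6,5,4)
PS 3-5 [J2]: (6,5,5)
C 5-4 [J2]: (6,5,6)
P 5-2 [J1]: (6,6,6)
Grübler: 3·5 − 2·6 − 6 = -3

M = -3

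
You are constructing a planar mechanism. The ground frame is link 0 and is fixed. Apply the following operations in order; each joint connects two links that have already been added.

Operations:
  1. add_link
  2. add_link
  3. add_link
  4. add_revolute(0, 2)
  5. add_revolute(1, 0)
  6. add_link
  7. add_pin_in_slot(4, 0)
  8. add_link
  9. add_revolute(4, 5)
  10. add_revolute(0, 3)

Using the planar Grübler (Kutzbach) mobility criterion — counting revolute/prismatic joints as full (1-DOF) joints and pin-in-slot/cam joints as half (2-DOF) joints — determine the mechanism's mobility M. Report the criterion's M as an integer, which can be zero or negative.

M = 6

L=1 J1=0 J2=0
add link → L=2 J1=0 J2=0
add link → L=3 J1=0 J2=0
add link → L=4 J1=0 J2=0
R@0,2 dof=1 J1 → L=4 J1=1 J2=0
R@1,0 dof=1 J1 → L=4 J1=2 J2=0
add link → L=5 J1=2 J2=0
PS@4,0 dof=2 J2 → L=5 J1=2 J2=1
add link → L=6 J1=2 J2=1
R@4,5 dof=1 J1 → L=6 J1=3 J2=1
R@0,3 dof=1 J1 → L=6 J1=4 J2=1
M=3(L−1)−2J1−J2=3·5−2·4−1=6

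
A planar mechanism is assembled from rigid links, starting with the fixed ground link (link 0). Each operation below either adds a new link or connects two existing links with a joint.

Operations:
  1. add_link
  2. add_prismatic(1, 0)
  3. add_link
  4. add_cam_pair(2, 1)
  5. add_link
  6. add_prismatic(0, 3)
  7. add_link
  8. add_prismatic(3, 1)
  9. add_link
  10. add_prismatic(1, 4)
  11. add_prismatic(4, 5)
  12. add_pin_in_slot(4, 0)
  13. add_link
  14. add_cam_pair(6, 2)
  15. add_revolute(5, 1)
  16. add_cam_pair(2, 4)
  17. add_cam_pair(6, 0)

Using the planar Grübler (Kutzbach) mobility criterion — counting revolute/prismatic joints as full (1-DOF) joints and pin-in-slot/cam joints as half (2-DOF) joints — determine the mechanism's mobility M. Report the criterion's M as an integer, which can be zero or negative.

M = 1

[1;0;0] (link 0 is ground)
L+ [2;0;0]
P(1,0)∈J1 [2;1;0]
L+ [3;1;0]
C(2,1)∈J2 [3;1;1]
L+ [4;1;1]
P(0,3)∈J1 [4;2;1]
L+ [5;2;1]
P(3,1)∈J1 [5;3;1]
L+ [6;3;1]
P(1,4)∈J1 [6;4;1]
P(4,5)∈J1 [6;5;1]
PS(4,0)∈J2 [6;5;2]
L+ [7;5;2]
C(6,2)∈J2 [7;5;3]
R(5,1)∈J1 [7;6;3]
C(2,4)∈J2 [7;6;4]
C(6,0)∈J2 [7;6;5]
mobility = 18 − 12 − 5 = 1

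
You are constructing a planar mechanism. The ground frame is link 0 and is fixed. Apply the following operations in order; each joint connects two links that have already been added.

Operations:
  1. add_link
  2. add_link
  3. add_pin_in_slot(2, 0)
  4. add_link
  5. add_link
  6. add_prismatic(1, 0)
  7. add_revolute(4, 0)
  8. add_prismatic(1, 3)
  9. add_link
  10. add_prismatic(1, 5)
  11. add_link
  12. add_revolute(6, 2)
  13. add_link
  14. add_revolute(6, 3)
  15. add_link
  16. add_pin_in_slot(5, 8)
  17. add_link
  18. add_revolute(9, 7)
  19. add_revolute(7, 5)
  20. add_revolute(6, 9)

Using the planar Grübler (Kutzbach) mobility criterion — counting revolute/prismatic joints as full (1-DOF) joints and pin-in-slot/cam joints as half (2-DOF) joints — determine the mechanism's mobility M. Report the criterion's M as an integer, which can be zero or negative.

M = 7

(L,J1,J2)=(1,0,0); link0 fixed
link1: (2,0,0)
link2: (3,0,0)
PS 2-0 [J2]: (3,0,1)
link3: (4,0,1)
link4: (5,0,1)
P 1-0 [J1]: (5,1,1)
R 4-0 [J1]: (5,2,1)
P 1-3 [J1]: (5,3,1)
link5: (6,3,1)
P 1-5 [J1]: (6,4,1)
link6: (7,4,1)
R 6-2 [J1]: (7,5,1)
link7: (8,5,1)
R 6-3 [J1]: (8,6,1)
link8: (9,6,1)
PS 5-8 [J2]: (9,6,2)
link9: (10,6,2)
R 9-7 [J1]: (10,7,2)
R 7-5 [J1]: (10,8,2)
R 6-9 [J1]: (10,9,2)
Grübler: 3·9 − 2·9 − 2 = 7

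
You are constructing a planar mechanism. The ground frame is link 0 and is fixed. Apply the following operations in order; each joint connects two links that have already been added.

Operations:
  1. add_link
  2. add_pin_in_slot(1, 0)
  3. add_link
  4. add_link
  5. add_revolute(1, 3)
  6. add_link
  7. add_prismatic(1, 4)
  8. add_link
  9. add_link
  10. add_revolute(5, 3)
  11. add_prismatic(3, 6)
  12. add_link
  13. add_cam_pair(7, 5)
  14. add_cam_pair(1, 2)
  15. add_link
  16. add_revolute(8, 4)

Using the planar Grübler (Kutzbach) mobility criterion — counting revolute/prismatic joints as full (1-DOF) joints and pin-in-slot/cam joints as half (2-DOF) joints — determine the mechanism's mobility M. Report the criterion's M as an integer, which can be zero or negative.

L=1 J1=0 J2=0
add link → L=2 J1=0 J2=0
PS@1,0 dof=2 J2 → L=2 J1=0 J2=1
add link → L=3 J1=0 J2=1
add link → L=4 J1=0 J2=1
R@1,3 dof=1 J1 → L=4 J1=1 J2=1
add link → L=5 J1=1 J2=1
P@1,4 dof=1 J1 → L=5 J1=2 J2=1
add link → L=6 J1=2 J2=1
add link → L=7 J1=2 J2=1
R@5,3 dof=1 J1 → L=7 J1=3 J2=1
P@3,6 dof=1 J1 → L=7 J1=4 J2=1
add link → L=8 J1=4 J2=1
C@7,5 dof=2 J2 → L=8 J1=4 J2=2
C@1,2 dof=2 J2 → L=8 J1=4 J2=3
add link → L=9 J1=4 J2=3
R@8,4 dof=1 J1 → L=9 J1=5 J2=3
M=3(L−1)−2J1−J2=3·8−2·5−3=11

M = 11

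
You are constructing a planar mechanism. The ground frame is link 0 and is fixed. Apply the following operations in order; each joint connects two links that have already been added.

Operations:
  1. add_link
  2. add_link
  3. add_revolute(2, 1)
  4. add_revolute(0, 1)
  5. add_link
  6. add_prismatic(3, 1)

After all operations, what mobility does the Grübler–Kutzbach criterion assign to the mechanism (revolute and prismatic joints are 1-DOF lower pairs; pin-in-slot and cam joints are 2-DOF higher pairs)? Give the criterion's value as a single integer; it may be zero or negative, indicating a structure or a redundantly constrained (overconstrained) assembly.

(L,J1,J2)=(1,0,0); link0 fixed
link1: (2,0,0)
link2: (3,0,0)
R 2-1 [J1]: (3,1,0)
R 0-1 [J1]: (3,2,0)
link3: (4,2,0)
P 3-1 [J1]: (4,3,0)
Grübler: 3·3 − 2·3 − 0 = 3

M = 3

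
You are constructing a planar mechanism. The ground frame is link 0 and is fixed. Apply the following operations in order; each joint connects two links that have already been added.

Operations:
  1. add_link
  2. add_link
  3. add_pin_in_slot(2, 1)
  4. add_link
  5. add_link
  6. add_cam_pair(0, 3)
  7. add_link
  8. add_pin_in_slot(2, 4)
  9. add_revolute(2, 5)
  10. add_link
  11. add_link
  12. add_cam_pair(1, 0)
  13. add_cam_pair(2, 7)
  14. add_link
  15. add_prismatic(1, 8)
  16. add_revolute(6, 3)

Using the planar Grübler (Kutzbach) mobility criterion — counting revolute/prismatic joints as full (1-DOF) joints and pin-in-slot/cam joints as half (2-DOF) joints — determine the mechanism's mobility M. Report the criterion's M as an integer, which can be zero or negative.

M = 13

(L,J1,J2)=(1,0,0); link0 fixed
link1: (2,0,0)
link2: (3,0,0)
PS 2-1 [J2]: (3,0,1)
link3: (4,0,1)
link4: (5,0,1)
C 0-3 [J2]: (5,0,2)
link5: (6,0,2)
PS 2-4 [J2]: (6,0,3)
R 2-5 [J1]: (6,1,3)
link6: (7,1,3)
link7: (8,1,3)
C 1-0 [J2]: (8,1,4)
C 2-7 [J2]: (8,1,5)
link8: (9,1,5)
P 1-8 [J1]: (9,2,5)
R 6-3 [J1]: (9,3,5)
Grübler: 3·8 − 2·3 − 5 = 13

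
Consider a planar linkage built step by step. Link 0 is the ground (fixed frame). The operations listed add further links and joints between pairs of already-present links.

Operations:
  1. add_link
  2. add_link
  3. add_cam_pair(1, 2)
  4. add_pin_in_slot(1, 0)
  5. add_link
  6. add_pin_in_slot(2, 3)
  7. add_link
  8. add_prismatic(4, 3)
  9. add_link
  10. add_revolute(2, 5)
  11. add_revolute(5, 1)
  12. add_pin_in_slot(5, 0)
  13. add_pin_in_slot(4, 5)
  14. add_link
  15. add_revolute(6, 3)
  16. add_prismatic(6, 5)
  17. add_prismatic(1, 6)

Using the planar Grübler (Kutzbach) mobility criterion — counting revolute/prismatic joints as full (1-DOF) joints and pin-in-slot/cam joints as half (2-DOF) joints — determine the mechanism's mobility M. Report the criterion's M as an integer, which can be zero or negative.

M = 1

L=1 J1=0 J2=0
add link → L=2 J1=0 J2=0
add link → L=3 J1=0 J2=0
C@1,2 dof=2 J2 → L=3 J1=0 J2=1
PS@1,0 dof=2 J2 → L=3 J1=0 J2=2
add link → L=4 J1=0 J2=2
PS@2,3 dof=2 J2 → L=4 J1=0 J2=3
add link → L=5 J1=0 J2=3
P@4,3 dof=1 J1 → L=5 J1=1 J2=3
add link → L=6 J1=1 J2=3
R@2,5 dof=1 J1 → L=6 J1=2 J2=3
R@5,1 dof=1 J1 → L=6 J1=3 J2=3
PS@5,0 dof=2 J2 → L=6 J1=3 J2=4
PS@4,5 dof=2 J2 → L=6 J1=3 J2=5
add link → L=7 J1=3 J2=5
R@6,3 dof=1 J1 → L=7 J1=4 J2=5
P@6,5 dof=1 J1 → L=7 J1=5 J2=5
P@1,6 dof=1 J1 → L=7 J1=6 J2=5
M=3(L−1)−2J1−J2=3·6−2·6−5=1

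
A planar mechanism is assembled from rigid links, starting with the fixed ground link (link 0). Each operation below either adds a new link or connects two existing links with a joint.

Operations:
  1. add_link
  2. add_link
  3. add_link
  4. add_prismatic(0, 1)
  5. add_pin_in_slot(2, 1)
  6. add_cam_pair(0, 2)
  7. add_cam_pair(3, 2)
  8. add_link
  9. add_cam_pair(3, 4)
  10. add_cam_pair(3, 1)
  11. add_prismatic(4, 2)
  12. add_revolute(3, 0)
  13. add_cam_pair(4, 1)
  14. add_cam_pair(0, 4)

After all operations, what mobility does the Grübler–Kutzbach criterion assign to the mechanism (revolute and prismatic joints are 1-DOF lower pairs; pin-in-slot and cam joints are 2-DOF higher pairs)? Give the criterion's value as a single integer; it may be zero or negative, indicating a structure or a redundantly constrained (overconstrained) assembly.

ground; <1,0,0>
#1 <2,0,0>
#2 <3,0,0>
#3 <4,0,0>
P:0↔1 J1 <4,1,0>
PS:2↔1 J2 <4,1,1>
C:0↔2 J2 <4,1,2>
C:3↔2 J2 <4,1,3>
#4 <5,1,3>
C:3↔4 J2 <5,1,4>
C:3↔1 J2 <5,1,5>
P:4↔2 J1 <5,2,5>
R:3↔0 J1 <5,3,5>
C:4↔1 J2 <5,3,6>
C:0↔4 J2 <5,3,7>
3×4 − 2×3 − 1×7 = -1

M = -1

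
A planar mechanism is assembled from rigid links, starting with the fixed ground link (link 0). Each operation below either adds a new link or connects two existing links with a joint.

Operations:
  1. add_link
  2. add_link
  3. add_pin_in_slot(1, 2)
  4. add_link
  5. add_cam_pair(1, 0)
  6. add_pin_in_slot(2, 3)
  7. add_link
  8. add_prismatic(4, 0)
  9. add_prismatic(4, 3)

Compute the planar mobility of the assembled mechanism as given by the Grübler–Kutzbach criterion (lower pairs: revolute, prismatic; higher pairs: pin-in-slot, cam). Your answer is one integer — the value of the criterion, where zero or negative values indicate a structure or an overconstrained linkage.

ground; <1,0,0>
#1 <2,0,0>
#2 <3,0,0>
PS:1↔2 J2 <3,0,1>
#3 <4,0,1>
C:1↔0 J2 <4,0,2>
PS:2↔3 J2 <4,0,3>
#4 <5,0,3>
P:4↔0 J1 <5,1,3>
P:4↔3 J1 <5,2,3>
3×4 − 2×2 − 1×3 = 5

M = 5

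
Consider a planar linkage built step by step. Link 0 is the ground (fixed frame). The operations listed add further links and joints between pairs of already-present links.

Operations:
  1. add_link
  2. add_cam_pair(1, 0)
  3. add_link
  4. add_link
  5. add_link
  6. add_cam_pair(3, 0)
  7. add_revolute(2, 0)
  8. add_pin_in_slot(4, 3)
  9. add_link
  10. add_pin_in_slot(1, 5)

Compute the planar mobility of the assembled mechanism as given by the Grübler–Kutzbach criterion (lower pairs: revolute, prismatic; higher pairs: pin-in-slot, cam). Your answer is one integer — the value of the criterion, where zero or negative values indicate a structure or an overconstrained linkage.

link 0 = ground. State L|J1|J2 = 1|0|0
+link1  2|0|0
C(1,0) f=2→J2  2|0|1
+link2  3|0|1
+link3  4|0|1
+link4  5|0|1
C(3,0) f=2→J2  5|0|2
R(2,0) f=1→J1  5|1|2
PS(4,3) f=2→J2  5|1|3
+link5  6|1|3
PS(1,5) f=2→J2  6|1|4
M = 3(6−1)−2·1−4 = 15−2−4 = 9

M = 9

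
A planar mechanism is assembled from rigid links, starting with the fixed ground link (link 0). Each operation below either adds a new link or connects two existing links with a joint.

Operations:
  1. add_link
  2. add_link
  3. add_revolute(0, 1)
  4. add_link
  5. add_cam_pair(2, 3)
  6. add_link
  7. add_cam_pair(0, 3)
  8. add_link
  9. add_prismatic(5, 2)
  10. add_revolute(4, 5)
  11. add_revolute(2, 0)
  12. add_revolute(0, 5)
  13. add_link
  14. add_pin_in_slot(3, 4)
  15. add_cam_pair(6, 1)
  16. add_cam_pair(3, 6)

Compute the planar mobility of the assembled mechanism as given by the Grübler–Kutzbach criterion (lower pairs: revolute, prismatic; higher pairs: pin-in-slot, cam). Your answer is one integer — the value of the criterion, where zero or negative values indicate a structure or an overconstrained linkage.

ground; <1,0,0>
#1 <2,0,0>
#2 <3,0,0>
R:0↔1 J1 <3,1,0>
#3 <4,1,0>
C:2↔3 J2 <4,1,1>
#4 <5,1,1>
C:0↔3 J2 <5,1,2>
#5 <6,1,2>
P:5↔2 J1 <6,2,2>
R:4↔5 J1 <6,3,2>
R:2↔0 J1 <6,4,2>
R:0↔5 J1 <6,5,2>
#6 <7,5,2>
PS:3↔4 J2 <7,5,3>
C:6↔1 J2 <7,5,4>
C:3↔6 J2 <7,5,5>
3×6 − 2×5 − 1×5 = 3

M = 3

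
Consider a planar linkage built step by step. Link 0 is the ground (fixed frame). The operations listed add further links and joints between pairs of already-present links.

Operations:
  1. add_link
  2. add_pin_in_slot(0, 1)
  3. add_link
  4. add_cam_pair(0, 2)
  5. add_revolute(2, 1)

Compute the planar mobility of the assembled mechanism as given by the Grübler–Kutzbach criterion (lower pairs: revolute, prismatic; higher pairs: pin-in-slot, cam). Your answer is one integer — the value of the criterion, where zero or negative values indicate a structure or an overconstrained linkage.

M = 2

link 0 = ground. State L|J1|J2 = 1|0|0
+link1  2|0|0
PS(0,1) f=2→J2  2|0|1
+link2  3|0|1
C(0,2) f=2→J2  3|0|2
R(2,1) f=1→J1  3|1|2
M = 3(3−1)−2·1−2 = 6−2−2 = 2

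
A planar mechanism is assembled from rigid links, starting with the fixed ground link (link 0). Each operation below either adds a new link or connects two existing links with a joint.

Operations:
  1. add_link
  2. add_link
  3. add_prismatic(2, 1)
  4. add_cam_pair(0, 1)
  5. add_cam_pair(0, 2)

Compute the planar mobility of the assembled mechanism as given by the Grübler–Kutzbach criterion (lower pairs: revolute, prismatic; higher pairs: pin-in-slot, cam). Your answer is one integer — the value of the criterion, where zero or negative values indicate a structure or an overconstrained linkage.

ground; <1,0,0>
#1 <2,0,0>
#2 <3,0,0>
P:2↔1 J1 <3,1,0>
C:0↔1 J2 <3,1,1>
C:0↔2 J2 <3,1,2>
3×2 − 2×1 − 1×2 = 2

M = 2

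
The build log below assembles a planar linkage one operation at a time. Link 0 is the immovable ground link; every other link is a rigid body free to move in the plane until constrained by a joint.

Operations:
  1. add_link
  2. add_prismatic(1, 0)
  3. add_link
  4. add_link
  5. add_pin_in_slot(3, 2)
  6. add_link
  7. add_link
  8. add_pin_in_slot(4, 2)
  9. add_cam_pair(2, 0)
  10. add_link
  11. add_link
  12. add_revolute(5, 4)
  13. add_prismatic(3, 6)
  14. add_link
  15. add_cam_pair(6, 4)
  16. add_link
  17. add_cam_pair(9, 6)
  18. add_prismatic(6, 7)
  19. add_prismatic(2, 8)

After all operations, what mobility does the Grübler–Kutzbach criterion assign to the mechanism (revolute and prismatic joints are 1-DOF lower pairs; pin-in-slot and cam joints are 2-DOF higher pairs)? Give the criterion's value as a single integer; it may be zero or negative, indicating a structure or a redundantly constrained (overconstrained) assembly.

[1;0;0] (link 0 is ground)
L+ [2;0;0]
P(1,0)∈J1 [2;1;0]
L+ [3;1;0]
L+ [4;1;0]
PS(3,2)∈J2 [4;1;1]
L+ [5;1;1]
L+ [6;1;1]
PS(4,2)∈J2 [6;1;2]
C(2,0)∈J2 [6;1;3]
L+ [7;1;3]
L+ [8;1;3]
R(5,4)∈J1 [8;2;3]
P(3,6)∈J1 [8;3;3]
L+ [9;3;3]
C(6,4)∈J2 [9;3;4]
L+ [10;3;4]
C(9,6)∈J2 [10;3;5]
P(6,7)∈J1 [10;4;5]
P(2,8)∈J1 [10;5;5]
mobility = 27 − 10 − 5 = 12

M = 12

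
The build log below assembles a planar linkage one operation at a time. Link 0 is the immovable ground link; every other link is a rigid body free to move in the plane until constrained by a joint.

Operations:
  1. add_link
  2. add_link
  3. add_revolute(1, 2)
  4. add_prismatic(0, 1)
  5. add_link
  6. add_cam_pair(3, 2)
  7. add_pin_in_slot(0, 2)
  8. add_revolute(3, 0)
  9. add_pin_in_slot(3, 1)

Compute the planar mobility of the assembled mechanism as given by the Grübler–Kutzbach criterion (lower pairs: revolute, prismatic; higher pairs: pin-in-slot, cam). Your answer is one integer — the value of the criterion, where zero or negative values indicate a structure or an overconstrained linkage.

L=1 J1=0 J2=0
add link → L=2 J1=0 J2=0
add link → L=3 J1=0 J2=0
R@1,2 dof=1 J1 → L=3 J1=1 J2=0
P@0,1 dof=1 J1 → L=3 J1=2 J2=0
add link → L=4 J1=2 J2=0
C@3,2 dof=2 J2 → L=4 J1=2 J2=1
PS@0,2 dof=2 J2 → L=4 J1=2 J2=2
R@3,0 dof=1 J1 → L=4 J1=3 J2=2
PS@3,1 dof=2 J2 → L=4 J1=3 J2=3
M=3(L−1)−2J1−J2=3·3−2·3−3=0

M = 0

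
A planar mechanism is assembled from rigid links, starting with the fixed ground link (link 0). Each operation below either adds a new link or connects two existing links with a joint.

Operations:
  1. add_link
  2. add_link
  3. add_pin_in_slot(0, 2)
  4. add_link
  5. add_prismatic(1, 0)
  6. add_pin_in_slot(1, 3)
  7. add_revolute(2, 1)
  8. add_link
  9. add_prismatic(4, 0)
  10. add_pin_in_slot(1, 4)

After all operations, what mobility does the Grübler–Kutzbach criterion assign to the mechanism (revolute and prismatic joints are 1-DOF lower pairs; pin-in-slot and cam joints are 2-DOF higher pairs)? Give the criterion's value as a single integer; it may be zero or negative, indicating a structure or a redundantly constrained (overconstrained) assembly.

(L,J1,J2)=(1,0,0); link0 fixed
link1: (2,0,0)
link2: (3,0,0)
PS 0-2 [J2]: (3,0,1)
link3: (4,0,1)
P 1-0 [J1]: (4,1,1)
PS 1-3 [J2]: (4,1,2)
R 2-1 [J1]: (4,2,2)
link4: (5,2,2)
P 4-0 [J1]: (5,3,2)
PS 1-4 [J2]: (5,3,3)
Grübler: 3·4 − 2·3 − 3 = 3

M = 3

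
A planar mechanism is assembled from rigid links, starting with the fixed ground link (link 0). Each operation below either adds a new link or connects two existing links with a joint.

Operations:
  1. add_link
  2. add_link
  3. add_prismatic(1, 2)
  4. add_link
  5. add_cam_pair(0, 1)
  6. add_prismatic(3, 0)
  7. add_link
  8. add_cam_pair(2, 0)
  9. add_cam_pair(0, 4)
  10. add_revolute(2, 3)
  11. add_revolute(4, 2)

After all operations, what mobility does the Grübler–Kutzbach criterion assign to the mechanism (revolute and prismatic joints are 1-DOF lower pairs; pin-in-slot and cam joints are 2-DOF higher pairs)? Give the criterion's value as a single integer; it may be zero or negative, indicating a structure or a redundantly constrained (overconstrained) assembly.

M = 1

(L,J1,J2)=(1,0,0); link0 fixed
link1: (2,0,0)
link2: (3,0,0)
P 1-2 [J1]: (3,1,0)
link3: (4,1,0)
C 0-1 [J2]: (4,1,1)
P 3-0 [J1]: (4,2,1)
link4: (5,2,1)
C 2-0 [J2]: (5,2,2)
C 0-4 [J2]: (5,2,3)
R 2-3 [J1]: (5,3,3)
R 4-2 [J1]: (5,4,3)
Grübler: 3·4 − 2·4 − 3 = 1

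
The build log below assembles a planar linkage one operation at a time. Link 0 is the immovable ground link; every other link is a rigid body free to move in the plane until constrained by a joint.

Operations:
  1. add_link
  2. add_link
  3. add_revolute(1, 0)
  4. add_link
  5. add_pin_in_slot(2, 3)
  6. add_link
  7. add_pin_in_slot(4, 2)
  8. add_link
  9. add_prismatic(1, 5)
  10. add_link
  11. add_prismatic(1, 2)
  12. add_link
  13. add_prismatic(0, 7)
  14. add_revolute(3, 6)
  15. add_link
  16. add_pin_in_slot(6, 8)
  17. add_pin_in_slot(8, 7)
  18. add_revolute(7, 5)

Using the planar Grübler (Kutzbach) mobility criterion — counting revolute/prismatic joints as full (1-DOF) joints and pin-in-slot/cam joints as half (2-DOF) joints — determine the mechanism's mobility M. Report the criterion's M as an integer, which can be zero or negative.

M = 8

link 0 = ground. State L|J1|J2 = 1|0|0
+link1  2|0|0
+link2  3|0|0
R(1,0) f=1→J1  3|1|0
+link3  4|1|0
PS(2,3) f=2→J2  4|1|1
+link4  5|1|1
PS(4,2) f=2→J2  5|1|2
+link5  6|1|2
P(1,5) f=1→J1  6|2|2
+link6  7|2|2
P(1,2) f=1→J1  7|3|2
+link7  8|3|2
P(0,7) f=1→J1  8|4|2
R(3,6) f=1→J1  8|5|2
+link8  9|5|2
PS(6,8) f=2→J2  9|5|3
PS(8,7) f=2→J2  9|5|4
R(7,5) f=1→J1  9|6|4
M = 3(9−1)−2·6−4 = 24−12−4 = 8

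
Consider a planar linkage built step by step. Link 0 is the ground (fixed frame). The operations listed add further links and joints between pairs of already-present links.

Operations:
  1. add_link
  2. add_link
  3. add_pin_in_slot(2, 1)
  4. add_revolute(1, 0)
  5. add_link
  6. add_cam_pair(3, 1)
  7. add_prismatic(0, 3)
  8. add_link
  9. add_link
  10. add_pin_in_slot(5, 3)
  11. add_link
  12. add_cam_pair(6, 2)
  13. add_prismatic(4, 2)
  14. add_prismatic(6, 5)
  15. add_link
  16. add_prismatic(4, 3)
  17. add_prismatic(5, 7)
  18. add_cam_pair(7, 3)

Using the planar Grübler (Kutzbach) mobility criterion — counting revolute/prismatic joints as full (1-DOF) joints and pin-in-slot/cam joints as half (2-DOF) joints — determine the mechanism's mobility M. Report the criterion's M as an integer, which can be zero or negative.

M = 4

ground; <1,0,0>
#1 <2,0,0>
#2 <3,0,0>
PS:2↔1 J2 <3,0,1>
R:1↔0 J1 <3,1,1>
#3 <4,1,1>
C:3↔1 J2 <4,1,2>
P:0↔3 J1 <4,2,2>
#4 <5,2,2>
#5 <6,2,2>
PS:5↔3 J2 <6,2,3>
#6 <7,2,3>
C:6↔2 J2 <7,2,4>
P:4↔2 J1 <7,3,4>
P:6↔5 J1 <7,4,4>
#7 <8,4,4>
P:4↔3 J1 <8,5,4>
P:5↔7 J1 <8,6,4>
C:7↔3 J2 <8,6,5>
3×7 − 2×6 − 1×5 = 4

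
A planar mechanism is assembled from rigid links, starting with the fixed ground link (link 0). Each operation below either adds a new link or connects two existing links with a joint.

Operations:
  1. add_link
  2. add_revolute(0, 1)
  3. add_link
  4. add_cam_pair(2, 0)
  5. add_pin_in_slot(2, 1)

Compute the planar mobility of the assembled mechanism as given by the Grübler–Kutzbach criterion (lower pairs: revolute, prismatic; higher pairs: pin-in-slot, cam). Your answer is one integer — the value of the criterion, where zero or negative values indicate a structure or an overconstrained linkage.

L=1 J1=0 J2=0
add link → L=2 J1=0 J2=0
R@0,1 dof=1 J1 → L=2 J1=1 J2=0
add link → L=3 J1=1 J2=0
C@2,0 dof=2 J2 → L=3 J1=1 J2=1
PS@2,1 dof=2 J2 → L=3 J1=1 J2=2
M=3(L−1)−2J1−J2=3·2−2·1−2=2

M = 2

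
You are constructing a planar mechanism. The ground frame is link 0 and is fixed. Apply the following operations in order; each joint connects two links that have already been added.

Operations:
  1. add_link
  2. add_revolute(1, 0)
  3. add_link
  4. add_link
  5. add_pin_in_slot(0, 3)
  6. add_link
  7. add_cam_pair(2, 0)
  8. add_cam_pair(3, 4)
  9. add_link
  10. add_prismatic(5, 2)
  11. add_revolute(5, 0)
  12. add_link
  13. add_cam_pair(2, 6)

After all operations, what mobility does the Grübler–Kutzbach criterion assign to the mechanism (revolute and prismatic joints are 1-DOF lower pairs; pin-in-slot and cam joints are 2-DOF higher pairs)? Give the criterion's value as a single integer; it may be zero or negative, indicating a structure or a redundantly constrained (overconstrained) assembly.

M = 8

[1;0;0] (link 0 is ground)
L+ [2;0;0]
R(1,0)∈J1 [2;1;0]
L+ [3;1;0]
L+ [4;1;0]
PS(0,3)∈J2 [4;1;1]
L+ [5;1;1]
C(2,0)∈J2 [5;1;2]
C(3,4)∈J2 [5;1;3]
L+ [6;1;3]
P(5,2)∈J1 [6;2;3]
R(5,0)∈J1 [6;3;3]
L+ [7;3;3]
C(2,6)∈J2 [7;3;4]
mobility = 18 − 6 − 4 = 8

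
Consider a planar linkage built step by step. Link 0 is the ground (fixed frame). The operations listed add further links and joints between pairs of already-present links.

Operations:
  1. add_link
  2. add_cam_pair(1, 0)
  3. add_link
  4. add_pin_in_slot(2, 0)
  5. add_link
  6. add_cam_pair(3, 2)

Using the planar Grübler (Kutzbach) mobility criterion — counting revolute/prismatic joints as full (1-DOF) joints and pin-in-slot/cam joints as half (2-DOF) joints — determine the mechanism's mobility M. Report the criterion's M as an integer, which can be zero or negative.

L=1 J1=0 J2=0
add link → L=2 J1=0 J2=0
C@1,0 dof=2 J2 → L=2 J1=0 J2=1
add link → L=3 J1=0 J2=1
PS@2,0 dof=2 J2 → L=3 J1=0 J2=2
add link → L=4 J1=0 J2=2
C@3,2 dof=2 J2 → L=4 J1=0 J2=3
M=3(L−1)−2J1−J2=3·3−2·0−3=6

M = 6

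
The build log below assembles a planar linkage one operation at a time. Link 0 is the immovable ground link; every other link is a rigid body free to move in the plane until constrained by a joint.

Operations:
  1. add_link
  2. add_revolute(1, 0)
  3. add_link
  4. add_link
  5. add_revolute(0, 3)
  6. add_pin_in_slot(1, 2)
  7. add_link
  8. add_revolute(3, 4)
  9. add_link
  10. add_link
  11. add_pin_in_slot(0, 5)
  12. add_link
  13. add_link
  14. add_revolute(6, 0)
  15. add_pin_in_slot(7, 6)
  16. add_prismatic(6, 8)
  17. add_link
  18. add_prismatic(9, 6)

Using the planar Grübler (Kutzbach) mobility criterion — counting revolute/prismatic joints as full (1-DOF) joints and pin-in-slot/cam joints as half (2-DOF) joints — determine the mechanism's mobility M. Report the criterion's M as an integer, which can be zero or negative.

M = 12

L=1 J1=0 J2=0
add link → L=2 J1=0 J2=0
R@1,0 dof=1 J1 → L=2 J1=1 J2=0
add link → L=3 J1=1 J2=0
add link → L=4 J1=1 J2=0
R@0,3 dof=1 J1 → L=4 J1=2 J2=0
PS@1,2 dof=2 J2 → L=4 J1=2 J2=1
add link → L=5 J1=2 J2=1
R@3,4 dof=1 J1 → L=5 J1=3 J2=1
add link → L=6 J1=3 J2=1
add link → L=7 J1=3 J2=1
PS@0,5 dof=2 J2 → L=7 J1=3 J2=2
add link → L=8 J1=3 J2=2
add link → L=9 J1=3 J2=2
R@6,0 dof=1 J1 → L=9 J1=4 J2=2
PS@7,6 dof=2 J2 → L=9 J1=4 J2=3
P@6,8 dof=1 J1 → L=9 J1=5 J2=3
add link → L=10 J1=5 J2=3
P@9,6 dof=1 J1 → L=10 J1=6 J2=3
M=3(L−1)−2J1−J2=3·9−2·6−3=12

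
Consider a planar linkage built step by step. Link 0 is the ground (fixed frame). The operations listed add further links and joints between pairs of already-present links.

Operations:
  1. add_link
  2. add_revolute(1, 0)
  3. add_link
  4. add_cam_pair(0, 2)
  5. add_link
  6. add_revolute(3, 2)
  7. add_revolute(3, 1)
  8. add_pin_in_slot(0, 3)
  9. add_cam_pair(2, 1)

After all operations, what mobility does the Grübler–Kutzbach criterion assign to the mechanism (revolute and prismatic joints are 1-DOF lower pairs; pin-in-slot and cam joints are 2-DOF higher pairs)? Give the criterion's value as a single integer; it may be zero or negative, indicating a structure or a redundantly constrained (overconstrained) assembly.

M = 0

ground; <1,0,0>
#1 <2,0,0>
R:1↔0 J1 <2,1,0>
#2 <3,1,0>
C:0↔2 J2 <3,1,1>
#3 <4,1,1>
R:3↔2 J1 <4,2,1>
R:3↔1 J1 <4,3,1>
PS:0↔3 J2 <4,3,2>
C:2↔1 J2 <4,3,3>
3×3 − 2×3 − 1×3 = 0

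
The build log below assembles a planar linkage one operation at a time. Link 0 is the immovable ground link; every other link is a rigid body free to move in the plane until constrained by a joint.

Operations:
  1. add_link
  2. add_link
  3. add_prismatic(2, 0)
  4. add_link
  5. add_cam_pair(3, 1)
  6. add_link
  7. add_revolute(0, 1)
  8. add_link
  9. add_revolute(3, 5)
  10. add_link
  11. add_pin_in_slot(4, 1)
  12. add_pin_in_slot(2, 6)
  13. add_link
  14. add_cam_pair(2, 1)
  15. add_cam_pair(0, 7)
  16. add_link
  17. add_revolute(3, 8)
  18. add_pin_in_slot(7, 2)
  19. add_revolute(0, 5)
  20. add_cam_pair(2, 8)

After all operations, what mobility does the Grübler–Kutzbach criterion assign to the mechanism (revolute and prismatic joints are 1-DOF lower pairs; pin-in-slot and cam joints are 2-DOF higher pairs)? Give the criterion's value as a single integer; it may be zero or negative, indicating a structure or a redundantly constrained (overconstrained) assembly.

M = 7

L=1 J1=0 J2=0
add link → L=2 J1=0 J2=0
add link → L=3 J1=0 J2=0
P@2,0 dof=1 J1 → L=3 J1=1 J2=0
add link → L=4 J1=1 J2=0
C@3,1 dof=2 J2 → L=4 J1=1 J2=1
add link → L=5 J1=1 J2=1
R@0,1 dof=1 J1 → L=5 J1=2 J2=1
add link → L=6 J1=2 J2=1
R@3,5 dof=1 J1 → L=6 J1=3 J2=1
add link → L=7 J1=3 J2=1
PS@4,1 dof=2 J2 → L=7 J1=3 J2=2
PS@2,6 dof=2 J2 → L=7 J1=3 J2=3
add link → L=8 J1=3 J2=3
C@2,1 dof=2 J2 → L=8 J1=3 J2=4
C@0,7 dof=2 J2 → L=8 J1=3 J2=5
add link → L=9 J1=3 J2=5
R@3,8 dof=1 J1 → L=9 J1=4 J2=5
PS@7,2 dof=2 J2 → L=9 J1=4 J2=6
R@0,5 dof=1 J1 → L=9 J1=5 J2=6
C@2,8 dof=2 J2 → L=9 J1=5 J2=7
M=3(L−1)−2J1−J2=3·8−2·5−7=7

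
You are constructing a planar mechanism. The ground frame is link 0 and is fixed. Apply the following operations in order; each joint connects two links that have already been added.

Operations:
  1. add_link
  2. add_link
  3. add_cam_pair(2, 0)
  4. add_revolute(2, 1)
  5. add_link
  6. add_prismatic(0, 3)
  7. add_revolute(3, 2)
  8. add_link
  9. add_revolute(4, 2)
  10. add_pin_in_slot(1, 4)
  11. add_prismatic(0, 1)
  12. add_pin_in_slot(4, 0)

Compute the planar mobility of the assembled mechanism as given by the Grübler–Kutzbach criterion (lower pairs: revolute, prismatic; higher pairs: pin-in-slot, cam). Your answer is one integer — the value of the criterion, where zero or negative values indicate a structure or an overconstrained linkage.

(L,J1,J2)=(1,0,0); link0 fixed
link1: (2,0,0)
link2: (3,0,0)
C 2-0 [J2]: (3,0,1)
R 2-1 [J1]: (3,1,1)
link3: (4,1,1)
P 0-3 [J1]: (4,2,1)
R 3-2 [J1]: (4,3,1)
link4: (5,3,1)
R 4-2 [J1]: (5,4,1)
PS 1-4 [J2]: (5,4,2)
P 0-1 [J1]: (5,5,2)
PS 4-0 [J2]: (5,5,3)
Grübler: 3·4 − 2·5 − 3 = -1

M = -1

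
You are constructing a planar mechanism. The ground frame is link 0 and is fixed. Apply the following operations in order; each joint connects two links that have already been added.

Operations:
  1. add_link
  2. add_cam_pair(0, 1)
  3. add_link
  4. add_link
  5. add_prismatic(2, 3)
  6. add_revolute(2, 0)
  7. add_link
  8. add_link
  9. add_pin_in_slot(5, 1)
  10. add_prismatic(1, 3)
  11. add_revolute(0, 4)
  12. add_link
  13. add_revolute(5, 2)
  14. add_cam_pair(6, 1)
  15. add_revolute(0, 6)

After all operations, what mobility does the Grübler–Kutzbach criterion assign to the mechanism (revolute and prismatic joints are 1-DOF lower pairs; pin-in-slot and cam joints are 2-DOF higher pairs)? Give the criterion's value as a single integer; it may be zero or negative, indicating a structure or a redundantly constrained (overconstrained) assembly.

L=1 J1=0 J2=0
add link → L=2 J1=0 J2=0
C@0,1 dof=2 J2 → L=2 J1=0 J2=1
add link → L=3 J1=0 J2=1
add link → L=4 J1=0 J2=1
P@2,3 dof=1 J1 → L=4 J1=1 J2=1
R@2,0 dof=1 J1 → L=4 J1=2 J2=1
add link → L=5 J1=2 J2=1
add link → L=6 J1=2 J2=1
PS@5,1 dof=2 J2 → L=6 J1=2 J2=2
P@1,3 dof=1 J1 → L=6 J1=3 J2=2
R@0,4 dof=1 J1 → L=6 J1=4 J2=2
add link → L=7 J1=4 J2=2
R@5,2 dof=1 J1 → L=7 J1=5 J2=2
C@6,1 dof=2 J2 → L=7 J1=5 J2=3
R@0,6 dof=1 J1 → L=7 J1=6 J2=3
M=3(L−1)−2J1−J2=3·6−2·6−3=3

M = 3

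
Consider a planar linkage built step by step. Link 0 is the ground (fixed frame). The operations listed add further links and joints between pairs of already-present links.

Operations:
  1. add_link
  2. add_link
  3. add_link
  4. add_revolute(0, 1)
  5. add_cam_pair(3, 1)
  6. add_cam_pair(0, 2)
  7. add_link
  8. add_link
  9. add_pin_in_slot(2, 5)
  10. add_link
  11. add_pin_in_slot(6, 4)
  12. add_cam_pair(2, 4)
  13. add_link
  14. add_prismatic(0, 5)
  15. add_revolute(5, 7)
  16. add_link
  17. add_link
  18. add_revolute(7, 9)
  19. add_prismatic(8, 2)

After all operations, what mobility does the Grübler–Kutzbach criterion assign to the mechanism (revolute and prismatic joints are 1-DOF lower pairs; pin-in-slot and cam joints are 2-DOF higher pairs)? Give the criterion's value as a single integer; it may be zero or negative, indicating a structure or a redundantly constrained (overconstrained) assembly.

M = 12

link 0 = ground. State L|J1|J2 = 1|0|0
+link1  2|0|0
+link2  3|0|0
+link3  4|0|0
R(0,1) f=1→J1  4|1|0
C(3,1) f=2→J2  4|1|1
C(0,2) f=2→J2  4|1|2
+link4  5|1|2
+link5  6|1|2
PS(2,5) f=2→J2  6|1|3
+link6  7|1|3
PS(6,4) f=2→J2  7|1|4
C(2,4) f=2→J2  7|1|5
+link7  8|1|5
P(0,5) f=1→J1  8|2|5
R(5,7) f=1→J1  8|3|5
+link8  9|3|5
+link9  10|3|5
R(7,9) f=1→J1  10|4|5
P(8,2) f=1→J1  10|5|5
M = 3(10−1)−2·5−5 = 27−10−5 = 12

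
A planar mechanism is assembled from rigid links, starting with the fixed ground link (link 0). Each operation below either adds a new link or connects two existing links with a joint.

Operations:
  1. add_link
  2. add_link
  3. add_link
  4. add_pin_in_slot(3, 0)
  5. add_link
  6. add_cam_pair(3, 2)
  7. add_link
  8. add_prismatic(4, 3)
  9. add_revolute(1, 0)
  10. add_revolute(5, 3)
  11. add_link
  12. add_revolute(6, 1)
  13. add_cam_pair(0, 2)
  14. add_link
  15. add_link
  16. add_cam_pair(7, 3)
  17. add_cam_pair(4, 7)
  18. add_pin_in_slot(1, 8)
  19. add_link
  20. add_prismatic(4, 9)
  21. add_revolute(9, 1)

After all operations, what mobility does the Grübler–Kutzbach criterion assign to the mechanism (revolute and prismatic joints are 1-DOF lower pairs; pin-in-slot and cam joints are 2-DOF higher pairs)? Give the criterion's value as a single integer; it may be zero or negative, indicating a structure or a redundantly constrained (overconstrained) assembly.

[1;0;0] (link 0 is ground)
L+ [2;0;0]
L+ [3;0;0]
L+ [4;0;0]
PS(3,0)∈J2 [4;0;1]
L+ [5;0;1]
C(3,2)∈J2 [5;0;2]
L+ [6;0;2]
P(4,3)∈J1 [6;1;2]
R(1,0)∈J1 [6;2;2]
R(5,3)∈J1 [6;3;2]
L+ [7;3;2]
R(6,1)∈J1 [7;4;2]
C(0,2)∈J2 [7;4;3]
L+ [8;4;3]
L+ [9;4;3]
C(7,3)∈J2 [9;4;4]
C(4,7)∈J2 [9;4;5]
PS(1,8)∈J2 [9;4;6]
L+ [10;4;6]
P(4,9)∈J1 [10;5;6]
R(9,1)∈J1 [10;6;6]
mobility = 27 − 12 − 6 = 9

M = 9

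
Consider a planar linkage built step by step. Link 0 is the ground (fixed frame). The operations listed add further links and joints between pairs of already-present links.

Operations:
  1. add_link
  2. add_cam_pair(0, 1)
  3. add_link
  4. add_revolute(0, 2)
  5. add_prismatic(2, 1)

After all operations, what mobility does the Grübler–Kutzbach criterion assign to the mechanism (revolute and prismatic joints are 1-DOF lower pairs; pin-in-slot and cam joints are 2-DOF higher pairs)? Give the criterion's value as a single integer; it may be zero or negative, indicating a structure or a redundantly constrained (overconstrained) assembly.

M = 1

L=1 J1=0 J2=0
add link → L=2 J1=0 J2=0
C@0,1 dof=2 J2 → L=2 J1=0 J2=1
add link → L=3 J1=0 J2=1
R@0,2 dof=1 J1 → L=3 J1=1 J2=1
P@2,1 dof=1 J1 → L=3 J1=2 J2=1
M=3(L−1)−2J1−J2=3·2−2·2−1=1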